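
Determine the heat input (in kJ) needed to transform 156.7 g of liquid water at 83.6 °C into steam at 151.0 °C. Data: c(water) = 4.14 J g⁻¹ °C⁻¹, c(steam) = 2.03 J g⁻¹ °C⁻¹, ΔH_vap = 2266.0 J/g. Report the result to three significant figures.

q1 (heat water 83.6→100.0 °C): 156.7 × 4.14 × 16.4 = 10639 J
q2 (vaporize at 100 °C): 156.7 × 2266.0 = 355082 J
q3 (heat steam 100.0→151.0 °C): 156.7 × 2.03 × 51.0 = 16223 J
Total: 10639 + 355082 + 16223 = 381944 J = 382 kJ

q = 382 kJ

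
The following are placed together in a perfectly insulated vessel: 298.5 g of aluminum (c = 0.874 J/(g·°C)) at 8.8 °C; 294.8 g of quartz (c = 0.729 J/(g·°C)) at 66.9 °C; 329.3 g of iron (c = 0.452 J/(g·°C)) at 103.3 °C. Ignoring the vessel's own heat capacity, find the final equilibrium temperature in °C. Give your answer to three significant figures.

Σ mᵢcᵢ(T − Tᵢ) = 0  ⇒  T = Σ mᵢcᵢTᵢ / Σ mᵢcᵢ
Σ mᵢcᵢ = 298.5×0.874 + 294.8×0.729 + 329.3×0.452 = 624.6418
Σ mᵢcᵢTᵢ = 260.889×8.8 + 214.9092×66.9 + 148.8436×103.3 = 32049
T = 32049 / 624.6418 = 51.31 °C

T_f = 51.3 °C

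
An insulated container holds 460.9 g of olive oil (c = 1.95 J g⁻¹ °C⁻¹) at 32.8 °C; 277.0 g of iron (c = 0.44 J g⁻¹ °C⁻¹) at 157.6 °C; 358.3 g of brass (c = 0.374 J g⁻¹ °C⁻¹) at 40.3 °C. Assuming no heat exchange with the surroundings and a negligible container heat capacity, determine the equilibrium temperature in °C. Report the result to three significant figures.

T_f = 46.8 °C

Σ mᵢcᵢ(T − Tᵢ) = 0  ⇒  T = Σ mᵢcᵢTᵢ / Σ mᵢcᵢ
Σ mᵢcᵢ = 460.9×1.95 + 277.0×0.44 + 358.3×0.374 = 1154.6392
Σ mᵢcᵢTᵢ = 898.755×32.8 + 121.88×157.6 + 134.0042×40.3 = 54088
T = 54088 / 1154.6392 = 46.84 °C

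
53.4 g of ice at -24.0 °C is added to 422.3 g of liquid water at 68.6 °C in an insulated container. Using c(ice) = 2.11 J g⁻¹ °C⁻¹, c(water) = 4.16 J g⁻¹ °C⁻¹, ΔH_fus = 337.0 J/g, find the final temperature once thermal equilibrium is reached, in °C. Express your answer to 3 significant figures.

T_f = 50.4 °C

Heat to bring ice to 0 °C and melt it: q₁ = 53.4×2.11×24.0 + 53.4×337.0 = 20700 J
Heat the water can supply cooling to 0 °C: 422.3×4.16×68.6 = 120514 J > q₁, so all ice melts.
Energy balance: 422.3×4.16×(68.6 − T) = 20700 + 53.4×4.16×(T − 0)
1756.768(68.6 − T) = 20700 + 222.144 T
120514 − 20700 = 1978.912 T
T = 99814 / 1978.912 = 50.44 °C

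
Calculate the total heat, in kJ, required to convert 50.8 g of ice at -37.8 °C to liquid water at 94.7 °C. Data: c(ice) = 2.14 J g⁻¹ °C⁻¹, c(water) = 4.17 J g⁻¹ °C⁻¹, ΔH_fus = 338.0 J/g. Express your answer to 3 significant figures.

q = 41.3 kJ

q1 (heat ice -37.8→0.0 °C): 50.8 × 2.14 × 37.8 = 4109 J
q2 (melt at 0 °C): 50.8 × 338.0 = 17170 J
q3 (heat water 0.0→94.7 °C): 50.8 × 4.17 × 94.7 = 20061 J
Total: 4109 + 17170 + 20061 = 41340 J = 41.3 kJ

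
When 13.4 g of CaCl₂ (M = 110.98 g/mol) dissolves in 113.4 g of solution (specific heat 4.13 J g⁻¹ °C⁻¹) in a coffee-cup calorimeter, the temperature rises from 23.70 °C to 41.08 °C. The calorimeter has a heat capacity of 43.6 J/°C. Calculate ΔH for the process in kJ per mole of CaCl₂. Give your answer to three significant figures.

|ΔT| = |41.08 − 23.70| = 17.38 °C
|q_surr| = (113.4 × 4.13 + 43.6) × 17.38 = 511.942 × 17.38 = 8898 J
n(CaCl₂) = 13.4 / 110.98 = 0.1207 mol
Temperature rose, so q_rxn = −|q_surr| = -8.898 kJ
ΔH = q_rxn / n = -73.72 kJ/mol

ΔH = -73.7 kJ/mol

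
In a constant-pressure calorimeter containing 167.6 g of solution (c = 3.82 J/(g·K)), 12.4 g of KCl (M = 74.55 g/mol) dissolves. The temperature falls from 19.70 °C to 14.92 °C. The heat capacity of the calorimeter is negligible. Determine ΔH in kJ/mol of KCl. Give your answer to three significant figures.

ΔH = 18.4 kJ/mol

|ΔT| = |14.92 − 19.70| = 4.78 °C
|q_surr| = (167.6 × 3.82) × 4.78 = 640.232 × 4.78 = 3060 J
n(KCl) = 12.4 / 74.55 = 0.1663 mol
Temperature fell, so q_rxn = +|q_surr| = 3.060 kJ
ΔH = q_rxn / n = 18.40 kJ/mol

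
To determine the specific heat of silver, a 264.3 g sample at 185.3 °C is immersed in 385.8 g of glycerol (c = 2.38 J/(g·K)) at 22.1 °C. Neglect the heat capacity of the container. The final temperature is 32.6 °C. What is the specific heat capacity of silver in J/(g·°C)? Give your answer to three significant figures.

c = 0.239 J/(g·°C)

q_gained = (385.8 × 2.38) × (32.6 − 22.1) = 9641 J
q_lost = 264.3 × c × (185.3 − 32.6) = 40358.61 c
Set equal: c = 9641 / 40358.61 = 0.239 J/(g·°C)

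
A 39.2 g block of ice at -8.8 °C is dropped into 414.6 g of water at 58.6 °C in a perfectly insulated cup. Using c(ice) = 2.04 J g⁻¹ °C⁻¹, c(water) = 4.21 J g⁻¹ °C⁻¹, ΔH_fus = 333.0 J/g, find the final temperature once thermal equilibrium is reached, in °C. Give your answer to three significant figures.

Heat to bring ice to 0 °C and melt it: q₁ = 39.2×2.04×8.8 + 39.2×333.0 = 13757 J
Heat the water can supply cooling to 0 °C: 414.6×4.21×58.6 = 102284 J > q₁, so all ice melts.
Energy balance: 414.6×4.21×(58.6 − T) = 13757 + 39.2×4.21×(T − 0)
1745.466(58.6 − T) = 13757 + 165.032 T
102284 − 13757 = 1910.498 T
T = 88527 / 1910.498 = 46.34 °C

T_f = 46.3 °C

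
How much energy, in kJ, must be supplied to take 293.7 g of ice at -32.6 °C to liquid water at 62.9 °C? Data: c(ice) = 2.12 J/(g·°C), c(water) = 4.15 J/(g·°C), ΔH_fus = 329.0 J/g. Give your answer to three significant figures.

q = 194 kJ

q1 (heat ice -32.6→0.0 °C): 293.7 × 2.12 × 32.6 = 20298 J
q2 (melt at 0 °C): 293.7 × 329.0 = 96627 J
q3 (heat water 0.0→62.9 °C): 293.7 × 4.15 × 62.9 = 76666 J
Total: 20298 + 96627 + 76666 = 193591 J = 194 kJ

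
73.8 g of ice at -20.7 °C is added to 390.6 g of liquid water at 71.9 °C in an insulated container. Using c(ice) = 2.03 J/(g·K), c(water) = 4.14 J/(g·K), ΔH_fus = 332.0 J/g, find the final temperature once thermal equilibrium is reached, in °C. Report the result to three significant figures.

Heat to bring ice to 0 °C and melt it: q₁ = 73.8×2.03×20.7 + 73.8×332.0 = 27603 J
Heat the water can supply cooling to 0 °C: 390.6×4.14×71.9 = 116268 J > q₁, so all ice melts.
Energy balance: 390.6×4.14×(71.9 − T) = 27603 + 73.8×4.14×(T − 0)
1617.084(71.9 − T) = 27603 + 305.532 T
116268 − 27603 = 1922.616 T
T = 88665 / 1922.616 = 46.12 °C

T_f = 46.1 °C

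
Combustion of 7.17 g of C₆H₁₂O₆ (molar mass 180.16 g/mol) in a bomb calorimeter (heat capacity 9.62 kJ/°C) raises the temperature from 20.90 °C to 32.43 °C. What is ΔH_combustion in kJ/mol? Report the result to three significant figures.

ΔT = 32.43 − 20.90 = 11.53 °C
q_cal = C_cal × ΔT = 9.62 × 11.53 = 110.9186 kJ
n = 7.17 / 180.16 = 0.03980 mol
q_rxn = −q_cal = -110.9186 kJ
ΔH = -110.9186 / 0.03980 = -2787 kJ/mol

ΔH = -2790 kJ/mol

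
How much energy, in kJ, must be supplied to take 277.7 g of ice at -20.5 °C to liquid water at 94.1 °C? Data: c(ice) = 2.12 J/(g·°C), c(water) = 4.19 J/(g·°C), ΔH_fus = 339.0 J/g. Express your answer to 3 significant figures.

q1 (heat ice -20.5→0.0 °C): 277.7 × 2.12 × 20.5 = 12069 J
q2 (melt at 0 °C): 277.7 × 339.0 = 94140 J
q3 (heat water 0.0→94.1 °C): 277.7 × 4.19 × 94.1 = 109491 J
Total: 12069 + 94140 + 109491 = 215700 J = 216 kJ

q = 216 kJ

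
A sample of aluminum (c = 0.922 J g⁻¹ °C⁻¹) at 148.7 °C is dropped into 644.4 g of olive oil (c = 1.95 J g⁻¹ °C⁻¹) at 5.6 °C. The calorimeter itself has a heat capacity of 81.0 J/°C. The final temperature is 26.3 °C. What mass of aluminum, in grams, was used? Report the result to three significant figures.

m = 245 g

q_gained = (644.4 × 1.95 + 81.0) × (26.3 − 5.6) = 27690 J
q_lost = m × 0.922 × (148.7 − 26.3) = 112.8528 m
m = 27690 / 112.8528 = 245 g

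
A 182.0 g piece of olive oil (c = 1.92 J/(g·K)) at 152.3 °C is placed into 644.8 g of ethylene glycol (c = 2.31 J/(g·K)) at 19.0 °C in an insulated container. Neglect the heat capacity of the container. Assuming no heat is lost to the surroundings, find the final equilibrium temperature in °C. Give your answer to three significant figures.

T_f = 44.3 °C

Heat lost by olive oil = heat gained by ethylene glycol.
(182.0)(1.92)(152.3 − T) = (644.8)(2.31)(T − 19.0)
349.44 (152.3 − T) = 1489.488 (T − 19.0)
53220 − 349.44 T = 1489.488 T − 28300
81520 = 1838.928 T
T = 44.33 °C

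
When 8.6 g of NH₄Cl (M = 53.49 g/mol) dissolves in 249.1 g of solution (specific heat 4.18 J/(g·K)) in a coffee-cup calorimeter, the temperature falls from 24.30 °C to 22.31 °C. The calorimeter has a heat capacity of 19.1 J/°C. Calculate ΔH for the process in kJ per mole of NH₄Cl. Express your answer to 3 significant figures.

|ΔT| = |22.31 − 24.30| = 1.99 °C
|q_surr| = (249.1 × 4.18 + 19.1) × 1.99 = 1060.338 × 1.99 = 2110 J
n(NH₄Cl) = 8.6 / 53.49 = 0.1608 mol
Temperature fell, so q_rxn = +|q_surr| = 2.110 kJ
ΔH = q_rxn / n = 13.12 kJ/mol

ΔH = 13.1 kJ/mol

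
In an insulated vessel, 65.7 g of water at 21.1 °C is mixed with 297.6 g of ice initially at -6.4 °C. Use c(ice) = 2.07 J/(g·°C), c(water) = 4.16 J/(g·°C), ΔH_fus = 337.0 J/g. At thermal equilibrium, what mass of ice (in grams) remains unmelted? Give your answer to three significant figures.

Heat to warm all ice to 0 °C: 297.6×2.07×6.4 = 3942.6 J
Heat released by water cooling to 0 °C: 65.7×4.16×21.1 = 5766.9 J
5766.9 J < 3942.6 + 297.6×337.0 = 104233.8 J, so not all ice melts; final T = 0 °C.
Heat left for melting: 5766.9 − 3942.6 = 1824.3 J
Mass melted = 1824.3 / 337.0 = 5.413 g
Ice remaining = 297.6 − 5.413 = 292.187 g

m_ice remaining = 292 g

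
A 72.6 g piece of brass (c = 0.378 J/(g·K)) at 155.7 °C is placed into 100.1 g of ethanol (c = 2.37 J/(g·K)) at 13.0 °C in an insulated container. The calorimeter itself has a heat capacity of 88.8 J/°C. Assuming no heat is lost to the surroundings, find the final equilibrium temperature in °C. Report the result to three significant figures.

T_f = 24.1 °C

Heat lost by brass = heat gained by ethanol + calorimeter.
(72.6)(0.378)(155.7 − T) = [(100.1)(2.37) + 88.8](T − 13.0)
27.4428 (155.7 − T) = 326.037 (T − 13.0)
4272.8 − 27.4428 T = 326.037 T − 4238.5
8511.3 = 353.4798 T
T = 24.08 °C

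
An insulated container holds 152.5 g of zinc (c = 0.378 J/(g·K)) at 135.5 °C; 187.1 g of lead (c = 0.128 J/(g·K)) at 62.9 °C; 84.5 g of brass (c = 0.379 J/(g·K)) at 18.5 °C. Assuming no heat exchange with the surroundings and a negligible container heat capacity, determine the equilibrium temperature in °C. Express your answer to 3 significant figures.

T_f = 87.2 °C

Σ mᵢcᵢ(T − Tᵢ) = 0  ⇒  T = Σ mᵢcᵢTᵢ / Σ mᵢcᵢ
Σ mᵢcᵢ = 152.5×0.378 + 187.1×0.128 + 84.5×0.379 = 113.6193
Σ mᵢcᵢTᵢ = 57.645×135.5 + 23.9488×62.9 + 32.0255×18.5 = 9909.7
T = 9909.7 / 113.6193 = 87.22 °C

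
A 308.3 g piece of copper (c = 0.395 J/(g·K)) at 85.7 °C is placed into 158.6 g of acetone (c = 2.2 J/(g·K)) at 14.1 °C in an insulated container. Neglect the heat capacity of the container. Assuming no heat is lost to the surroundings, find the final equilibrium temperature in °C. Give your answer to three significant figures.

Heat lost by copper = heat gained by acetone.
(308.3)(0.395)(85.7 − T) = (158.6)(2.2)(T − 14.1)
121.7785 (85.7 − T) = 348.92 (T − 14.1)
10436 − 121.7785 T = 348.92 T − 4919.8
15355.8 = 470.6985 T
T = 32.62 °C

T_f = 32.6 °C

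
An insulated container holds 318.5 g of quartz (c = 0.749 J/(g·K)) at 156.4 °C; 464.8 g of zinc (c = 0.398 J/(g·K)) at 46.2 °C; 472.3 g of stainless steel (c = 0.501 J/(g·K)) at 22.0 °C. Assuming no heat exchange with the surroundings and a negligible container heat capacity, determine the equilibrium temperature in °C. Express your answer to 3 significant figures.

T_f = 77.3 °C

Σ mᵢcᵢ(T − Tᵢ) = 0  ⇒  T = Σ mᵢcᵢTᵢ / Σ mᵢcᵢ
Σ mᵢcᵢ = 318.5×0.749 + 464.8×0.398 + 472.3×0.501 = 660.1692
Σ mᵢcᵢTᵢ = 238.5565×156.4 + 184.9904×46.2 + 236.6223×22.0 = 51062
T = 51062 / 660.1692 = 77.347 °C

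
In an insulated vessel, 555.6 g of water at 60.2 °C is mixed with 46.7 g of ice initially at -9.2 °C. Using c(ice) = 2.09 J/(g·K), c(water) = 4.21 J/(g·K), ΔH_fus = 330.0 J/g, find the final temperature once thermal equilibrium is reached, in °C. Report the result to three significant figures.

T_f = 49.1 °C

Heat to bring ice to 0 °C and melt it: q₁ = 46.7×2.09×9.2 + 46.7×330.0 = 16309 J
Heat the water can supply cooling to 0 °C: 555.6×4.21×60.2 = 140812 J > q₁, so all ice melts.
Energy balance: 555.6×4.21×(60.2 − T) = 16309 + 46.7×4.21×(T − 0)
2339.076(60.2 − T) = 16309 + 196.607 T
140812 − 16309 = 2535.683 T
T = 124503 / 2535.683 = 49.10 °C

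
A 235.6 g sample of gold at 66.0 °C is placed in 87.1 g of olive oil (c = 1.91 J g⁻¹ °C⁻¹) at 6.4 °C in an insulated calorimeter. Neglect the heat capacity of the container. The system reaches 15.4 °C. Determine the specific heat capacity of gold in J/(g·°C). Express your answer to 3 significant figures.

q_gained = (87.1 × 1.91) × (15.4 − 6.4) = 1497 J
q_lost = 235.6 × c × (66.0 − 15.4) = 11921.36 c
Set equal: c = 1497 / 11921.36 = 0.126 J/(g·°C)

c = 0.126 J/(g·°C)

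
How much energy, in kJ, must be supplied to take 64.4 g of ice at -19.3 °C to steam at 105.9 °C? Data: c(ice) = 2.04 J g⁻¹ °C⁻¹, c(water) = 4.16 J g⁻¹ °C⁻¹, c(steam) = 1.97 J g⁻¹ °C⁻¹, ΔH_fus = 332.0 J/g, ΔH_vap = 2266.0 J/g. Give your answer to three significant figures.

q1 (heat ice -19.3→0.0 °C): 64.4 × 2.04 × 19.3 = 2536 J
q2 (melt at 0 °C): 64.4 × 332.0 = 21381 J
q3 (heat water 0.0→100.0 °C): 64.4 × 4.16 × 100.0 = 26790 J
q4 (vaporize at 100 °C): 64.4 × 2266.0 = 145930 J
q5 (heat steam 100.0→105.9 °C): 64.4 × 1.97 × 5.9 = 749 J
Total: 2536 + 21381 + 26790 + 145930 + 749 = 197386 J = 197 kJ

q = 197 kJ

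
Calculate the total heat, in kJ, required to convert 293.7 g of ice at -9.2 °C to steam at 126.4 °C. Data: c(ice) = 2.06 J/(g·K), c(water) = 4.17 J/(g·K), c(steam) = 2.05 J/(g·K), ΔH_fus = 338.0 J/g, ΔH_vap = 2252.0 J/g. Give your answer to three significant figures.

q = 905 kJ

q1 (heat ice -9.2→0.0 °C): 293.7 × 2.06 × 9.2 = 5566 J
q2 (melt at 0 °C): 293.7 × 338.0 = 99271 J
q3 (heat water 0.0→100.0 °C): 293.7 × 4.17 × 100.0 = 122473 J
q4 (vaporize at 100 °C): 293.7 × 2252.0 = 661412 J
q5 (heat steam 100.0→126.4 °C): 293.7 × 2.05 × 26.4 = 15895 J
Total: 5566 + 99271 + 122473 + 661412 + 15895 = 904617 J = 905 kJ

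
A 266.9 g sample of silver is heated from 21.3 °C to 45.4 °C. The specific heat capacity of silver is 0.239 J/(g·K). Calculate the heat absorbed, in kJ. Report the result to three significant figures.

q = m c ΔT = 266.9 × 0.239 × (45.4 − 21.3)
q = 266.9 × 0.239 × 24.1 = 1537 J = 1.54 kJ

q = 1.54 kJ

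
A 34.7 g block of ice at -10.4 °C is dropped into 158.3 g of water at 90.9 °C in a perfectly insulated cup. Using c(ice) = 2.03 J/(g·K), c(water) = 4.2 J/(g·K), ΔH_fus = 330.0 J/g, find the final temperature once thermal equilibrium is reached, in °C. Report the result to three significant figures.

Heat to bring ice to 0 °C and melt it: q₁ = 34.7×2.03×10.4 + 34.7×330.0 = 12184 J
Heat the water can supply cooling to 0 °C: 158.3×4.2×90.9 = 60435.8 J > q₁, so all ice melts.
Energy balance: 158.3×4.2×(90.9 − T) = 12184 + 34.7×4.2×(T − 0)
664.86(90.9 − T) = 12184 + 145.74 T
60435.8 − 12184 = 810.60 T
T = 48251.8 / 810.60 = 59.53 °C

T_f = 59.5 °C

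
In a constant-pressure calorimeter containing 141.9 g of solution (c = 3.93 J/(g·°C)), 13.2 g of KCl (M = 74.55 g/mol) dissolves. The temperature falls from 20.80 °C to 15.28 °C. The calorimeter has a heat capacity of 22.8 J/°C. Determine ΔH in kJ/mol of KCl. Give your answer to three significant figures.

ΔH = 18.1 kJ/mol

|ΔT| = |15.28 − 20.80| = 5.52 °C
|q_surr| = (141.9 × 3.93 + 22.8) × 5.52 = 580.467 × 5.52 = 3204 J
n(KCl) = 13.2 / 74.55 = 0.1771 mol
Temperature fell, so q_rxn = +|q_surr| = 3.204 kJ
ΔH = q_rxn / n = 18.09 kJ/mol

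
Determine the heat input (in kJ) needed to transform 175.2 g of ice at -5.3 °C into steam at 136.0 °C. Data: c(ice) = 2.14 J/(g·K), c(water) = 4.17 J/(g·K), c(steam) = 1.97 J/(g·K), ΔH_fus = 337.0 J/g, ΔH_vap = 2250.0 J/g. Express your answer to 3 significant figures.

q1 (heat ice -5.3→0.0 °C): 175.2 × 2.14 × 5.3 = 1987 J
q2 (melt at 0 °C): 175.2 × 337.0 = 59042 J
q3 (heat water 0.0→100.0 °C): 175.2 × 4.17 × 100.0 = 73058 J
q4 (vaporize at 100 °C): 175.2 × 2250.0 = 394200 J
q5 (heat steam 100.0→136.0 °C): 175.2 × 1.97 × 36.0 = 12425 J
Total: 1987 + 59042 + 73058 + 394200 + 12425 = 540712 J = 541 kJ

q = 541 kJ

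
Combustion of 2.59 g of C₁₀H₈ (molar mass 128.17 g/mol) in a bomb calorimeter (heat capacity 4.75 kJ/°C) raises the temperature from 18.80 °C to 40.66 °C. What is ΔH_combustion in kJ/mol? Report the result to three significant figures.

ΔT = 40.66 − 18.80 = 21.86 °C
q_cal = C_cal × ΔT = 4.75 × 21.86 = 103.835 kJ
n = 2.59 / 128.17 = 0.02021 mol
q_rxn = −q_cal = -103.835 kJ
ΔH = -103.835 / 0.02021 = -5138 kJ/mol

ΔH = -5140 kJ/mol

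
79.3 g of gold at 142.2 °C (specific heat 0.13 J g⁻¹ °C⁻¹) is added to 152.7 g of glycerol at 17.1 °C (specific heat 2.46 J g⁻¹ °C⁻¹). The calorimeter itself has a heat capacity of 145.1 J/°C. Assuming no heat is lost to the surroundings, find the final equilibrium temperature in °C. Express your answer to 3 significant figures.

T_f = 19.5 °C

Heat lost by gold = heat gained by glycerol + calorimeter.
(79.3)(0.13)(142.2 − T) = [(152.7)(2.46) + 145.1](T − 17.1)
10.309 (142.2 − T) = 520.742 (T − 17.1)
1465.9 − 10.309 T = 520.742 T − 8904.7
10370.6 = 531.051 T
T = 19.53 °C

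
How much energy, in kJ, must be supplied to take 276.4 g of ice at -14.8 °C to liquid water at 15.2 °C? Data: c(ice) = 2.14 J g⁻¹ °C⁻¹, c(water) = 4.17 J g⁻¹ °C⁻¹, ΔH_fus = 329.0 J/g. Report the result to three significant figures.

q = 117 kJ

q1 (heat ice -14.8→0.0 °C): 276.4 × 2.14 × 14.8 = 8754 J
q2 (melt at 0 °C): 276.4 × 329.0 = 90936 J
q3 (heat water 0.0→15.2 °C): 276.4 × 4.17 × 15.2 = 17519 J
Total: 8754 + 90936 + 17519 = 117209 J = 117 kJ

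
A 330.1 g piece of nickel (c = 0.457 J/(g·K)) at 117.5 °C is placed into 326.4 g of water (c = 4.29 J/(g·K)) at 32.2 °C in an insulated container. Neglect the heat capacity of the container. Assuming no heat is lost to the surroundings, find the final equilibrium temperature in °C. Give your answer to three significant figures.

Heat lost by nickel = heat gained by water.
(330.1)(0.457)(117.5 − T) = (326.4)(4.29)(T − 32.2)
150.8557 (117.5 − T) = 1400.256 (T − 32.2)
17726 − 150.8557 T = 1400.256 T − 45088
62814 = 1551.1117 T
T = 40.50 °C

T_f = 40.5 °C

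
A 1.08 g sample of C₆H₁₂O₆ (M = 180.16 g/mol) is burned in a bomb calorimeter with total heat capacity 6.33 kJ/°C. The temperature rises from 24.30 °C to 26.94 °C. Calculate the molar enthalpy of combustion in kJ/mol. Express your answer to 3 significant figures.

ΔH = -2790 kJ/mol

ΔT = 26.94 − 24.30 = 2.64 °C
q_cal = C_cal × ΔT = 6.33 × 2.64 = 16.7112 kJ
n = 1.08 / 180.16 = 0.005995 mol
q_rxn = −q_cal = -16.7112 kJ
ΔH = -16.7112 / 0.005995 = -2788 kJ/mol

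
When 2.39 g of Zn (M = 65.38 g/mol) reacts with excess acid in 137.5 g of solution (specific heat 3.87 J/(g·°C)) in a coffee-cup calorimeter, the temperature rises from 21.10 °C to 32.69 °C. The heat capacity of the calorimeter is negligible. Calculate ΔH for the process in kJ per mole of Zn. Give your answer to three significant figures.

ΔH = -169 kJ/mol

|ΔT| = |32.69 − 21.10| = 11.59 °C
|q_surr| = (137.5 × 3.87) × 11.59 = 532.125 × 11.59 = 6167 J
n(Zn) = 2.39 / 65.38 = 0.03656 mol
Temperature rose, so q_rxn = −|q_surr| = -6.167 kJ
ΔH = q_rxn / n = -168.7 kJ/mol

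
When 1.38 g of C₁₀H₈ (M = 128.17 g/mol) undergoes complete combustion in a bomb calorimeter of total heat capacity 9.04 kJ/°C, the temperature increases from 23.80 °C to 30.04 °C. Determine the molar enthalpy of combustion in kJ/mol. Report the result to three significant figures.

ΔH = -5240 kJ/mol

ΔT = 30.04 − 23.80 = 6.24 °C
q_cal = C_cal × ΔT = 9.04 × 6.24 = 56.4096 kJ
n = 1.38 / 128.17 = 0.01077 mol
q_rxn = −q_cal = -56.4096 kJ
ΔH = -56.4096 / 0.01077 = -5238 kJ/mol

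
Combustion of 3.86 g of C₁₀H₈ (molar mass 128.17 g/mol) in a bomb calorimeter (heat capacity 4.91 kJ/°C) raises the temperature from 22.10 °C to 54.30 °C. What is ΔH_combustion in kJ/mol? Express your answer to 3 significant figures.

ΔH = -5250 kJ/mol

ΔT = 54.30 − 22.10 = 32.20 °C
q_cal = C_cal × ΔT = 4.91 × 32.20 = 158.102 kJ
n = 3.86 / 128.17 = 0.03012 mol
q_rxn = −q_cal = -158.102 kJ
ΔH = -158.102 / 0.03012 = -5249 kJ/mol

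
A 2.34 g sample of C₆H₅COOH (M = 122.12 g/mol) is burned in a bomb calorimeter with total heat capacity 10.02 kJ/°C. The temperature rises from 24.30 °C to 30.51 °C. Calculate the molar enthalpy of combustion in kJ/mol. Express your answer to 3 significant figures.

ΔH = -3250 kJ/mol

ΔT = 30.51 − 24.30 = 6.21 °C
q_cal = C_cal × ΔT = 10.02 × 6.21 = 62.2242 kJ
n = 2.34 / 122.12 = 0.01916 mol
q_rxn = −q_cal = -62.2242 kJ
ΔH = -62.2242 / 0.01916 = -3248 kJ/mol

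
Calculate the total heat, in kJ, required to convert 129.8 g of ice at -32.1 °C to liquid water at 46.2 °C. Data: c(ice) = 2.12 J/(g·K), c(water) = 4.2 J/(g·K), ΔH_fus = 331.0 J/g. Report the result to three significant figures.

q1 (heat ice -32.1→0.0 °C): 129.8 × 2.12 × 32.1 = 8833 J
q2 (melt at 0 °C): 129.8 × 331.0 = 42964 J
q3 (heat water 0.0→46.2 °C): 129.8 × 4.2 × 46.2 = 25186 J
Total: 8833 + 42964 + 25186 = 76983 J = 77.0 kJ

q = 77.0 kJ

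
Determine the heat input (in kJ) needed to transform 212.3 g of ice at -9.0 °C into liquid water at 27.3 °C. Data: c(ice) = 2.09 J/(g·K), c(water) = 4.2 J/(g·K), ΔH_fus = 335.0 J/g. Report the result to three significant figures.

q = 99.5 kJ

q1 (heat ice -9.0→0.0 °C): 212.3 × 2.09 × 9.0 = 3993 J
q2 (melt at 0 °C): 212.3 × 335.0 = 71121 J
q3 (heat water 0.0→27.3 °C): 212.3 × 4.2 × 27.3 = 24342 J
Total: 3993 + 71121 + 24342 = 99456 J = 99.5 kJ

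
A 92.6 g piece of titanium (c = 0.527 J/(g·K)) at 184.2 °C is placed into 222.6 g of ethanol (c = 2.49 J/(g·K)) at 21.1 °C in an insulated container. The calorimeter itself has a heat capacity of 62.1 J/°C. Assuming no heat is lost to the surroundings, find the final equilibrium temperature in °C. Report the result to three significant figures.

T_f = 33.1 °C

Heat lost by titanium = heat gained by ethanol + calorimeter.
(92.6)(0.527)(184.2 − T) = [(222.6)(2.49) + 62.1](T − 21.1)
48.8002 (184.2 − T) = 616.374 (T − 21.1)
8989.0 − 48.8002 T = 616.374 T − 13005
21994.0 = 665.1742 T
T = 33.07 °C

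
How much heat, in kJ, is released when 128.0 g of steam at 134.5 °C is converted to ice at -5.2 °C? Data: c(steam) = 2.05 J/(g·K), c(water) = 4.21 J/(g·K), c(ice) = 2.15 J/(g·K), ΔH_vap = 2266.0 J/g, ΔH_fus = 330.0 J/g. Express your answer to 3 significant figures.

q = 397 kJ

q1 (cool steam 134.5→100 °C): 128.0 × 2.05 × 34.5 = 9053 J
q2 (condense at 100 °C): 128.0 × 2266.0 = 290048 J
q3 (cool water 100→0 °C): 128.0 × 4.21 × 100.0 = 53888 J
q4 (freeze at 0 °C): 128.0 × 330.0 = 42240 J
q5 (cool ice 0→-5.2 °C): 128.0 × 2.15 × 5.2 = 1431 J
Total: 9053 + 290048 + 53888 + 42240 + 1431 = 396660 J = 397 kJ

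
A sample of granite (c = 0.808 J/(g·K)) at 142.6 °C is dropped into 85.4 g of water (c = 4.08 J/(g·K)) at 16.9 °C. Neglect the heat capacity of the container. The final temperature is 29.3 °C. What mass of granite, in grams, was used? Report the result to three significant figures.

q_gained = (85.4 × 4.08) × (29.3 − 16.9) = 4321 J
q_lost = m × 0.808 × (142.6 − 29.3) = 91.5464 m
m = 4321 / 91.5464 = 47.2 g

m = 47.2 g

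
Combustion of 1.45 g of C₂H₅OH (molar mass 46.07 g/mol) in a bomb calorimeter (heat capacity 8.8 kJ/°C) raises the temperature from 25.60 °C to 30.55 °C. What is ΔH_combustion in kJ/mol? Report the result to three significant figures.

ΔH = -1380 kJ/mol

ΔT = 30.55 − 25.60 = 4.95 °C
q_cal = C_cal × ΔT = 8.8 × 4.95 = 43.56 kJ
n = 1.45 / 46.07 = 0.03147 mol
q_rxn = −q_cal = -43.56 kJ
ΔH = -43.56 / 0.03147 = -1384 kJ/mol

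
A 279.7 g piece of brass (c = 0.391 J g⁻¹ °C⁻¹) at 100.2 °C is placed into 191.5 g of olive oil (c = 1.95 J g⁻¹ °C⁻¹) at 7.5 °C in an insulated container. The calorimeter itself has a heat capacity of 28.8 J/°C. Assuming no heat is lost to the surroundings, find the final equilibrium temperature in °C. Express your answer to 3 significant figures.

T_f = 27.3 °C

Heat lost by brass = heat gained by olive oil + calorimeter.
(279.7)(0.391)(100.2 − T) = [(191.5)(1.95) + 28.8](T − 7.5)
109.3627 (100.2 − T) = 402.225 (T − 7.5)
10958 − 109.3627 T = 402.225 T − 3016.7
13974.7 = 511.5877 T
T = 27.32 °C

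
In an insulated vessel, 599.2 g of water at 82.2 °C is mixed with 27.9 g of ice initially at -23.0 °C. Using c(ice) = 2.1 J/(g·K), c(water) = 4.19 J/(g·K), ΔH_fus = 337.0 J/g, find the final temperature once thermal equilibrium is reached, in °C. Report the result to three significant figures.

T_f = 74.5 °C

Heat to bring ice to 0 °C and melt it: q₁ = 27.9×2.1×23.0 + 27.9×337.0 = 10750 J
Heat the water can supply cooling to 0 °C: 599.2×4.19×82.2 = 206375 J > q₁, so all ice melts.
Energy balance: 599.2×4.19×(82.2 − T) = 10750 + 27.9×4.19×(T − 0)
2510.648(82.2 − T) = 10750 + 116.901 T
206375 − 10750 = 2627.549 T
T = 195625 / 2627.549 = 74.45 °C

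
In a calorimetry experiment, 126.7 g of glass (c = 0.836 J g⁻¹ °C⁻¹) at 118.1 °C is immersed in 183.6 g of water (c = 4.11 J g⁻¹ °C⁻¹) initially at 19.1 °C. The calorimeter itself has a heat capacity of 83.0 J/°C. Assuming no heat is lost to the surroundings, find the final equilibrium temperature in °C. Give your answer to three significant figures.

Heat lost by glass = heat gained by water + calorimeter.
(126.7)(0.836)(118.1 − T) = [(183.6)(4.11) + 83.0](T − 19.1)
105.9212 (118.1 − T) = 837.596 (T − 19.1)
12509 − 105.9212 T = 837.596 T − 15998
28507 = 943.5172 T
T = 30.21 °C

T_f = 30.2 °C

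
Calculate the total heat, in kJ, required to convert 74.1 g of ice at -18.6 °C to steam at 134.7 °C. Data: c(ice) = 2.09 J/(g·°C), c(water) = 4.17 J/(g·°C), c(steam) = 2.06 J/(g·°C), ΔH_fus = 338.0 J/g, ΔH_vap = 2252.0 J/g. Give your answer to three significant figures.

q = 231 kJ

q1 (heat ice -18.6→0.0 °C): 74.1 × 2.09 × 18.6 = 2881 J
q2 (melt at 0 °C): 74.1 × 338.0 = 25046 J
q3 (heat water 0.0→100.0 °C): 74.1 × 4.17 × 100.0 = 30900 J
q4 (vaporize at 100 °C): 74.1 × 2252.0 = 166873 J
q5 (heat steam 100.0→134.7 °C): 74.1 × 2.06 × 34.7 = 5297 J
Total: 2881 + 25046 + 30900 + 166873 + 5297 = 230997 J = 231 kJ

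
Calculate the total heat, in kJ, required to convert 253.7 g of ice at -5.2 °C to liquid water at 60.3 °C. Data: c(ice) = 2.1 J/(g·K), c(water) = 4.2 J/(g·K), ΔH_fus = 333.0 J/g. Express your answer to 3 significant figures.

q1 (heat ice -5.2→0.0 °C): 253.7 × 2.1 × 5.2 = 2770 J
q2 (melt at 0 °C): 253.7 × 333.0 = 84482 J
q3 (heat water 0.0→60.3 °C): 253.7 × 4.2 × 60.3 = 64252 J
Total: 2770 + 84482 + 64252 = 151504 J = 152 kJ

q = 152 kJ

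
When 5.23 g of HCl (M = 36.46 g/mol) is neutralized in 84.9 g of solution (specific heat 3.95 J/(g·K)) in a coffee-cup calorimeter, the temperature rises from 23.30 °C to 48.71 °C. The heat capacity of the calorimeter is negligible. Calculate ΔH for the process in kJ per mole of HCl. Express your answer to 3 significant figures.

ΔH = -59.4 kJ/mol

|ΔT| = |48.71 − 23.30| = 25.41 °C
|q_surr| = (84.9 × 3.95) × 25.41 = 335.355 × 25.41 = 8521 J
n(HCl) = 5.23 / 36.46 = 0.1434 mol
Temperature rose, so q_rxn = −|q_surr| = -8.521 kJ
ΔH = q_rxn / n = -59.42 kJ/mol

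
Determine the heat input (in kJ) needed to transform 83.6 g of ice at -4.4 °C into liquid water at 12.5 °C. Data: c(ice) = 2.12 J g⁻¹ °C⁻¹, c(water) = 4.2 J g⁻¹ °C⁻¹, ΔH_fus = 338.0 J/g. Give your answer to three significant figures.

q = 33.4 kJ

q1 (heat ice -4.4→0.0 °C): 83.6 × 2.12 × 4.4 = 780 J
q2 (melt at 0 °C): 83.6 × 338.0 = 28257 J
q3 (heat water 0.0→12.5 °C): 83.6 × 4.2 × 12.5 = 4389 J
Total: 780 + 28257 + 4389 = 33426 J = 33.4 kJ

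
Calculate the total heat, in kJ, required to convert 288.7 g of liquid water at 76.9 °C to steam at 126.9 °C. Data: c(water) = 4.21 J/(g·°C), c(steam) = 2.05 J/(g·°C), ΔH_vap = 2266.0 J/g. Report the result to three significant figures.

q = 698 kJ

q1 (heat water 76.9→100.0 °C): 288.7 × 4.21 × 23.1 = 28076 J
q2 (vaporize at 100 °C): 288.7 × 2266.0 = 654194 J
q3 (heat steam 100.0→126.9 °C): 288.7 × 2.05 × 26.9 = 15920 J
Total: 28076 + 654194 + 15920 = 698190 J = 698 kJ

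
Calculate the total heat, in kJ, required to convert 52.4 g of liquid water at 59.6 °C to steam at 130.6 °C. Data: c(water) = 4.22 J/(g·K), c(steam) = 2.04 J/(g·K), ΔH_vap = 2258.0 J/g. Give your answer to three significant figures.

q1 (heat water 59.6→100.0 °C): 52.4 × 4.22 × 40.4 = 8934 J
q2 (vaporize at 100 °C): 52.4 × 2258.0 = 118319 J
q3 (heat steam 100.0→130.6 °C): 52.4 × 2.04 × 30.6 = 3271 J
Total: 8934 + 118319 + 3271 = 130524 J = 131 kJ

q = 131 kJ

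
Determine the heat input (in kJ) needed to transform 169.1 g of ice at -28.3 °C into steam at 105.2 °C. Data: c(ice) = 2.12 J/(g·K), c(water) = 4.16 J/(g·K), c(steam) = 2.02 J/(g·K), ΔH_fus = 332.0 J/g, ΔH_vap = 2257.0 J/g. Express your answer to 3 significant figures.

q = 520 kJ

q1 (heat ice -28.3→0.0 °C): 169.1 × 2.12 × 28.3 = 10145 J
q2 (melt at 0 °C): 169.1 × 332.0 = 56141 J
q3 (heat water 0.0→100.0 °C): 169.1 × 4.16 × 100.0 = 70346 J
q4 (vaporize at 100 °C): 169.1 × 2257.0 = 381659 J
q5 (heat steam 100.0→105.2 °C): 169.1 × 2.02 × 5.2 = 1776 J
Total: 10145 + 56141 + 70346 + 381659 + 1776 = 520067 J = 520 kJ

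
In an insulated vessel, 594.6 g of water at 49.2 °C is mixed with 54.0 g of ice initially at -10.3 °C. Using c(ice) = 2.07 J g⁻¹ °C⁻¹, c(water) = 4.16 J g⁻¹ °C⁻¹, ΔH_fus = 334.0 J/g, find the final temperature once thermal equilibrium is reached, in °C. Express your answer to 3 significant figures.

Heat to bring ice to 0 °C and melt it: q₁ = 54.0×2.07×10.3 + 54.0×334.0 = 19187 J
Heat the water can supply cooling to 0 °C: 594.6×4.16×49.2 = 121698 J > q₁, so all ice melts.
Energy balance: 594.6×4.16×(49.2 − T) = 19187 + 54.0×4.16×(T − 0)
2473.536(49.2 − T) = 19187 + 224.64 T
121698 − 19187 = 2698.176 T
T = 102511 / 2698.176 = 37.99 °C

T_f = 38.0 °C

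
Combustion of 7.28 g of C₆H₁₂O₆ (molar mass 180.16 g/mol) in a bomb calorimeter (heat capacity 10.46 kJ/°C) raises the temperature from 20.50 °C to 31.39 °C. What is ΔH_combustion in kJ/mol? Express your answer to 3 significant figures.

ΔH = -2820 kJ/mol

ΔT = 31.39 − 20.50 = 10.89 °C
q_cal = C_cal × ΔT = 10.46 × 10.89 = 113.9094 kJ
n = 7.28 / 180.16 = 0.04041 mol
q_rxn = −q_cal = -113.9094 kJ
ΔH = -113.9094 / 0.04041 = -2819 kJ/mol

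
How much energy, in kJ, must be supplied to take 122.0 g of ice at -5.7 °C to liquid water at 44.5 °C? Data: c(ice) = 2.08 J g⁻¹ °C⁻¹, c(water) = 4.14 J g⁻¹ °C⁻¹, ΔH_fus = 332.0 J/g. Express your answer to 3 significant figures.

q1 (heat ice -5.7→0.0 °C): 122.0 × 2.08 × 5.7 = 1446 J
q2 (melt at 0 °C): 122.0 × 332.0 = 40504 J
q3 (heat water 0.0→44.5 °C): 122.0 × 4.14 × 44.5 = 22476 J
Total: 1446 + 40504 + 22476 = 64426 J = 64.4 kJ

q = 64.4 kJ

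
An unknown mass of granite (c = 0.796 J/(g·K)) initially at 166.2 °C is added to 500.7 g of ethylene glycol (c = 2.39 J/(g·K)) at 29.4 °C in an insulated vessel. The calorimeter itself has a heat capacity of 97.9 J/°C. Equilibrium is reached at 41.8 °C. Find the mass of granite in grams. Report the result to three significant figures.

m = 162 g

q_gained = (500.7 × 2.39 + 97.9) × (41.8 − 29.4) = 16050 J
q_lost = m × 0.796 × (166.2 − 41.8) = 99.0224 m
m = 16050 / 99.0224 = 162 g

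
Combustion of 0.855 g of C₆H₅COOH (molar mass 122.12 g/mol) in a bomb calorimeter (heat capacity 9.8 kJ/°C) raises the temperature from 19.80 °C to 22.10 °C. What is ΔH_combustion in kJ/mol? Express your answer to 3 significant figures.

ΔH = -3220 kJ/mol

ΔT = 22.10 − 19.80 = 2.30 °C
q_cal = C_cal × ΔT = 9.8 × 2.30 = 22.54 kJ
n = 0.855 / 122.12 = 0.007001 mol
q_rxn = −q_cal = -22.54 kJ
ΔH = -22.54 / 0.007001 = -3220 kJ/mol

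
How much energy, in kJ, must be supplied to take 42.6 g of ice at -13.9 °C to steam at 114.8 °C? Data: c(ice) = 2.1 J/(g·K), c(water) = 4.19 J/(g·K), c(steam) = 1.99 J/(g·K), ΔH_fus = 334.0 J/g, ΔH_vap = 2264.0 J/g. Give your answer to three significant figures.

q = 131 kJ

q1 (heat ice -13.9→0.0 °C): 42.6 × 2.1 × 13.9 = 1243 J
q2 (melt at 0 °C): 42.6 × 334.0 = 14228 J
q3 (heat water 0.0→100.0 °C): 42.6 × 4.19 × 100.0 = 17849 J
q4 (vaporize at 100 °C): 42.6 × 2264.0 = 96446 J
q5 (heat steam 100.0→114.8 °C): 42.6 × 1.99 × 14.8 = 1255 J
Total: 1243 + 14228 + 17849 + 96446 + 1255 = 131021 J = 131 kJ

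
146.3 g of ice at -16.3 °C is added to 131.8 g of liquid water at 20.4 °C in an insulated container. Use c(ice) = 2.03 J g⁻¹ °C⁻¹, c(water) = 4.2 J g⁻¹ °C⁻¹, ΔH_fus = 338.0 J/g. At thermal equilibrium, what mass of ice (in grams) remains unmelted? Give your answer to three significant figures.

m_ice remaining = 127 g

Heat to warm all ice to 0 °C: 146.3×2.03×16.3 = 4840.9 J
Heat released by water cooling to 0 °C: 131.8×4.2×20.4 = 11293 J
11293 J < 4840.9 + 146.3×338.0 = 54290.3 J, so not all ice melts; final T = 0 °C.
Heat left for melting: 11293 − 4840.9 = 6452.1 J
Mass melted = 6452.1 / 338.0 = 19.09 g
Ice remaining = 146.3 − 19.09 = 127.21 g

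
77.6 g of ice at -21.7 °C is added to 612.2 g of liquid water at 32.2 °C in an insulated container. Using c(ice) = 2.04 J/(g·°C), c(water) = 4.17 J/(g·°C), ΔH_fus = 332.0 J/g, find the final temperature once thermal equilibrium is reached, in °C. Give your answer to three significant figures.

T_f = 18.4 °C

Heat to bring ice to 0 °C and melt it: q₁ = 77.6×2.04×21.7 + 77.6×332.0 = 29198 J
Heat the water can supply cooling to 0 °C: 612.2×4.17×32.2 = 82202.5 J > q₁, so all ice melts.
Energy balance: 612.2×4.17×(32.2 − T) = 29198 + 77.6×4.17×(T − 0)
2552.874(32.2 − T) = 29198 + 323.592 T
82202.5 − 29198 = 2876.466 T
T = 53004.5 / 2876.466 = 18.43 °C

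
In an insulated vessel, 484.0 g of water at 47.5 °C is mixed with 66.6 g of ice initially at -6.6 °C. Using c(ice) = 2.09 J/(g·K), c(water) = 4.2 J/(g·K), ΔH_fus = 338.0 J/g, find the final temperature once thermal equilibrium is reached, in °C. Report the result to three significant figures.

Heat to bring ice to 0 °C and melt it: q₁ = 66.6×2.09×6.6 + 66.6×338.0 = 23429 J
Heat the water can supply cooling to 0 °C: 484.0×4.2×47.5 = 96558.0 J > q₁, so all ice melts.
Energy balance: 484.0×4.2×(47.5 − T) = 23429 + 66.6×4.2×(T − 0)
2032.8(47.5 − T) = 23429 + 279.72 T
96558.0 − 23429 = 2312.52 T
T = 73129.0 / 2312.52 = 31.62 °C

T_f = 31.6 °C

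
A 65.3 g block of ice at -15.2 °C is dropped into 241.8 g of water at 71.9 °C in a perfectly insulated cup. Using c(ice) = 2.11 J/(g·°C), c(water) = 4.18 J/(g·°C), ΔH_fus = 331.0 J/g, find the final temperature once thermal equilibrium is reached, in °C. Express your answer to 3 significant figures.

Heat to bring ice to 0 °C and melt it: q₁ = 65.3×2.11×15.2 + 65.3×331.0 = 23709 J
Heat the water can supply cooling to 0 °C: 241.8×4.18×71.9 = 72671.1 J > q₁, so all ice melts.
Energy balance: 241.8×4.18×(71.9 − T) = 23709 + 65.3×4.18×(T − 0)
1010.724(71.9 − T) = 23709 + 272.954 T
72671.1 − 23709 = 1283.678 T
T = 48962.1 / 1283.678 = 38.14 °C

T_f = 38.1 °C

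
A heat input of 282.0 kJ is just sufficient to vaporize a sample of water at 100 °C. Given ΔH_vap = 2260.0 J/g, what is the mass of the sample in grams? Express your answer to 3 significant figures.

m = 125 g

m = q / ΔH_vap = 282000 J / 2260.0 J/g = 125 g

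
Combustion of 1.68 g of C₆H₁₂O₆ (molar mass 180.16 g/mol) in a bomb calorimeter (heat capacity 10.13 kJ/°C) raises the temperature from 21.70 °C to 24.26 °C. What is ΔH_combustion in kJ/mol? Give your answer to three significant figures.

ΔT = 24.26 − 21.70 = 2.56 °C
q_cal = C_cal × ΔT = 10.13 × 2.56 = 25.9328 kJ
n = 1.68 / 180.16 = 0.009325 mol
q_rxn = −q_cal = -25.9328 kJ
ΔH = -25.9328 / 0.009325 = -2781 kJ/mol

ΔH = -2780 kJ/mol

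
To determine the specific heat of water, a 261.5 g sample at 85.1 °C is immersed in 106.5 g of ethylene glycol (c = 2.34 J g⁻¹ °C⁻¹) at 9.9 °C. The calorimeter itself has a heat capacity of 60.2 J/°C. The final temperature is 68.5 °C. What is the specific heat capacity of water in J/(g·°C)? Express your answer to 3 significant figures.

q_gained = (106.5 × 2.34 + 60.2) × (68.5 − 9.9) = 18130 J
q_lost = 261.5 × c × (85.1 − 68.5) = 4340.9 c
Set equal: c = 18130 / 4340.9 = 4.18 J/(g·°C)

c = 4.18 J/(g·°C)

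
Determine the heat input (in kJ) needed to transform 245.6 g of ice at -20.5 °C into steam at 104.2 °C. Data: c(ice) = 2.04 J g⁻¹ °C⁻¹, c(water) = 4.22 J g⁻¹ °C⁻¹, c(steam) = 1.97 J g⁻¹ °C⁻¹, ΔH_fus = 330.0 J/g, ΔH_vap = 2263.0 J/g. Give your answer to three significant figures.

q = 753 kJ

q1 (heat ice -20.5→0.0 °C): 245.6 × 2.04 × 20.5 = 10271 J
q2 (melt at 0 °C): 245.6 × 330.0 = 81048 J
q3 (heat water 0.0→100.0 °C): 245.6 × 4.22 × 100.0 = 103643 J
q4 (vaporize at 100 °C): 245.6 × 2263.0 = 555793 J
q5 (heat steam 100.0→104.2 °C): 245.6 × 1.97 × 4.2 = 2032 J
Total: 10271 + 81048 + 103643 + 555793 + 2032 = 752787 J = 753 kJ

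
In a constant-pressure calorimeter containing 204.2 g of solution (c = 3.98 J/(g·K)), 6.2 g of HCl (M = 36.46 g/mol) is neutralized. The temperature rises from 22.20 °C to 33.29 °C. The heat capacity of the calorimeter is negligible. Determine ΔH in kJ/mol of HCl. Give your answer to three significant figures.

ΔH = -53.0 kJ/mol

|ΔT| = |33.29 − 22.20| = 11.09 °C
|q_surr| = (204.2 × 3.98) × 11.09 = 812.716 × 11.09 = 9013 J
n(HCl) = 6.2 / 36.46 = 0.1700 mol
Temperature rose, so q_rxn = −|q_surr| = -9.013 kJ
ΔH = q_rxn / n = -53.02 kJ/mol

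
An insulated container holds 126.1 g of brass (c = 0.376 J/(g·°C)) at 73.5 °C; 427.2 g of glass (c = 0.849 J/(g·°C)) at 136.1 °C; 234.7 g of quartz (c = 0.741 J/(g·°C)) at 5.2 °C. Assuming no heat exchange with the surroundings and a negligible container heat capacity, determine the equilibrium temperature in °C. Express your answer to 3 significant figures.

T_f = 92.0 °C

Σ mᵢcᵢ(T − Tᵢ) = 0  ⇒  T = Σ mᵢcᵢTᵢ / Σ mᵢcᵢ
Σ mᵢcᵢ = 126.1×0.376 + 427.2×0.849 + 234.7×0.741 = 584.0191
Σ mᵢcᵢTᵢ = 47.4136×73.5 + 362.6928×136.1 + 173.9127×5.2 = 53752
T = 53752 / 584.0191 = 92.04 °C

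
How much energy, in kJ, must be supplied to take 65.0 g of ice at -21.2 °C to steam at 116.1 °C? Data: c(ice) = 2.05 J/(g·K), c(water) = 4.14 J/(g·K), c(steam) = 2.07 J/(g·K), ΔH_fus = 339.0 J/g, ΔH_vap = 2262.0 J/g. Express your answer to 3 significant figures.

q1 (heat ice -21.2→0.0 °C): 65.0 × 2.05 × 21.2 = 2825 J
q2 (melt at 0 °C): 65.0 × 339.0 = 22035 J
q3 (heat water 0.0→100.0 °C): 65.0 × 4.14 × 100.0 = 26910 J
q4 (vaporize at 100 °C): 65.0 × 2262.0 = 147030 J
q5 (heat steam 100.0→116.1 °C): 65.0 × 2.07 × 16.1 = 2166 J
Total: 2825 + 22035 + 26910 + 147030 + 2166 = 200966 J = 201 kJ

q = 201 kJ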